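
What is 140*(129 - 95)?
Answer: 4760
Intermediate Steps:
140*(129 - 95) = 140*34 = 4760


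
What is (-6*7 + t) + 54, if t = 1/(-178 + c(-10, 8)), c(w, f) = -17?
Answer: 2339/195 ≈ 11.995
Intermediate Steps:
t = -1/195 (t = 1/(-178 - 17) = 1/(-195) = -1/195 ≈ -0.0051282)
(-6*7 + t) + 54 = (-6*7 - 1/195) + 54 = (-42 - 1/195) + 54 = -8191/195 + 54 = 2339/195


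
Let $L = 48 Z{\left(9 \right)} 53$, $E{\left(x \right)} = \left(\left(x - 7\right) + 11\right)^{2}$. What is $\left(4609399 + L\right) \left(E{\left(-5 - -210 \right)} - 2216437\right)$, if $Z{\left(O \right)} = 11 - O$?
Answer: $-10026154316172$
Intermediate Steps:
$E{\left(x \right)} = \left(4 + x\right)^{2}$ ($E{\left(x \right)} = \left(\left(-7 + x\right) + 11\right)^{2} = \left(4 + x\right)^{2}$)
$L = 5088$ ($L = 48 \left(11 - 9\right) 53 = 48 \cdot 2 \cdot 53 = 96 \cdot 53 = 5088$)
$\left(4609399 + L\right) \left(E{\left(-5 - -210 \right)} - 2216437\right) = \left(4609399 + 5088\right) \left(\left(4 - -205\right)^{2} - 2216437\right) = 4614487 \left(\left(4 + \left(-5 + 210\right)\right)^{2} - 2216437\right) = 4614487 \left(\left(4 + 205\right)^{2} - 2216437\right) = 4614487 \left(209^{2} - 2216437\right) = 4614487 \left(43681 - 2216437\right) = 4614487 \left(-2172756\right) = -10026154316172$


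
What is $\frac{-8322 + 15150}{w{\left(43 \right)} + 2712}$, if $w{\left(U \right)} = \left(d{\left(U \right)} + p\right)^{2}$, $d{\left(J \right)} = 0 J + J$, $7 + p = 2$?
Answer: $\frac{1707}{1039} \approx 1.6429$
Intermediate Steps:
$p = -5$ ($p = -7 + 2 = -5$)
$d{\left(J \right)} = J$ ($d{\left(J \right)} = 0 + J = J$)
$w{\left(U \right)} = \left(-5 + U\right)^{2}$ ($w{\left(U \right)} = \left(U - 5\right)^{2} = \left(-5 + U\right)^{2}$)
$\frac{-8322 + 15150}{w{\left(43 \right)} + 2712} = \frac{-8322 + 15150}{\left(-5 + 43\right)^{2} + 2712} = \frac{6828}{38^{2} + 2712} = \frac{6828}{1444 + 2712} = \frac{6828}{4156} = 6828 \cdot \frac{1}{4156} = \frac{1707}{1039}$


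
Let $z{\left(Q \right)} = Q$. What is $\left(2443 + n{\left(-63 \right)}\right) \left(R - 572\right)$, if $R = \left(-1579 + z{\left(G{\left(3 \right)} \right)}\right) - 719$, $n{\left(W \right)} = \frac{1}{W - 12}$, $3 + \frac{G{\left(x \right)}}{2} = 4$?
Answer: $- \frac{175162144}{25} \approx -7.0065 \cdot 10^{6}$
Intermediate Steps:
$G{\left(x \right)} = 2$ ($G{\left(x \right)} = -6 + 2 \cdot 4 = -6 + 8 = 2$)
$n{\left(W \right)} = \frac{1}{-12 + W}$
$R = -2296$ ($R = \left(-1579 + 2\right) - 719 = -1577 - 719 = -2296$)
$\left(2443 + n{\left(-63 \right)}\right) \left(R - 572\right) = \left(2443 + \frac{1}{-12 - 63}\right) \left(-2296 - 572\right) = \left(2443 + \frac{1}{-75}\right) \left(-2868\right) = \left(2443 - \frac{1}{75}\right) \left(-2868\right) = \frac{183224}{75} \left(-2868\right) = - \frac{175162144}{25}$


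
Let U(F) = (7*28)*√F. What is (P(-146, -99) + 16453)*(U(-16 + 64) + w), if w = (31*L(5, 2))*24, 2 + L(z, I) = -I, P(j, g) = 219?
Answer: -49615872 + 13070848*√3 ≈ -2.6977e+7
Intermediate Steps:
L(z, I) = -2 - I
U(F) = 196*√F
w = -2976 (w = (31*(-2 - 1*2))*24 = (31*(-2 - 2))*24 = (31*(-4))*24 = -124*24 = -2976)
(P(-146, -99) + 16453)*(U(-16 + 64) + w) = (219 + 16453)*(196*√(-16 + 64) - 2976) = 16672*(196*√48 - 2976) = 16672*(196*(4*√3) - 2976) = 16672*(784*√3 - 2976) = 16672*(-2976 + 784*√3) = -49615872 + 13070848*√3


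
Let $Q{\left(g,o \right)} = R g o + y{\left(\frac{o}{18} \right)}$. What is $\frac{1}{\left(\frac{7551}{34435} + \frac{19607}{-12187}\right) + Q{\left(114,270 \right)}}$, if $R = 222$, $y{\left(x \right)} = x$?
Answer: $\frac{59951335}{409657880232481} \approx 1.4634 \cdot 10^{-7}$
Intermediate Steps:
$Q{\left(g,o \right)} = \frac{o}{18} + 222 g o$ ($Q{\left(g,o \right)} = 222 g o + \frac{o}{18} = \frac{o}{18} + 222 g o$)
$\frac{1}{\left(\frac{7551}{34435} + \frac{19607}{-12187}\right) + Q{\left(114,270 \right)}} = \frac{1}{\left(\frac{7551}{34435} + \frac{19607}{-12187}\right) + \frac{1}{18} \cdot 270 \left(1 + 3996 \cdot 114\right)} = \frac{1}{\left(7551 \cdot \frac{1}{34435} + 19607 \left(- \frac{1}{12187}\right)\right) + \frac{1}{18} \cdot 270 \left(1 + 455544\right)} = \frac{1}{\left(\frac{7551}{34435} - \frac{2801}{1741}\right) + \frac{1}{18} \cdot 270 \cdot 455545} = \frac{1}{- \frac{83306144}{59951335} + 6833175} = \frac{1}{\frac{409657880232481}{59951335}} = \frac{59951335}{409657880232481}$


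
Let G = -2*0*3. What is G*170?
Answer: 0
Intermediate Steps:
G = 0 (G = 0*3 = 0)
G*170 = 0*170 = 0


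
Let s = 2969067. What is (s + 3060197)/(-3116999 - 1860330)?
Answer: -6029264/4977329 ≈ -1.2113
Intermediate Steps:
(s + 3060197)/(-3116999 - 1860330) = (2969067 + 3060197)/(-3116999 - 1860330) = 6029264/(-4977329) = 6029264*(-1/4977329) = -6029264/4977329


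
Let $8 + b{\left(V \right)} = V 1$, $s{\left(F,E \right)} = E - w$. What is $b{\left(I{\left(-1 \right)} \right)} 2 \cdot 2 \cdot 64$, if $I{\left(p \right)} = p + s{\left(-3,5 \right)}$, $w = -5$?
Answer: $256$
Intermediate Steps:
$s{\left(F,E \right)} = 5 + E$ ($s{\left(F,E \right)} = E - -5 = E + 5 = 5 + E$)
$I{\left(p \right)} = 10 + p$ ($I{\left(p \right)} = p + \left(5 + 5\right) = p + 10 = 10 + p$)
$b{\left(V \right)} = -8 + V$ ($b{\left(V \right)} = -8 + V 1 = -8 + V$)
$b{\left(I{\left(-1 \right)} \right)} 2 \cdot 2 \cdot 64 = \left(-8 + \left(10 - 1\right)\right) 2 \cdot 2 \cdot 64 = \left(-8 + 9\right) 4 \cdot 64 = 1 \cdot 4 \cdot 64 = 4 \cdot 64 = 256$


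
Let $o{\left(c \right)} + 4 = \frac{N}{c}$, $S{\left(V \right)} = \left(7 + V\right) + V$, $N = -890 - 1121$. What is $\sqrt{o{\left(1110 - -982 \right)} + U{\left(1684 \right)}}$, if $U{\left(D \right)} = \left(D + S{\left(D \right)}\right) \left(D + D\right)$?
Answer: $\frac{5 \sqrt{745692879615}}{1046} \approx 4127.8$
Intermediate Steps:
$N = -2011$
$S{\left(V \right)} = 7 + 2 V$
$U{\left(D \right)} = 2 D \left(7 + 3 D\right)$ ($U{\left(D \right)} = \left(D + \left(7 + 2 D\right)\right) \left(D + D\right) = \left(7 + 3 D\right) 2 D = 2 D \left(7 + 3 D\right)$)
$o{\left(c \right)} = -4 - \frac{2011}{c}$
$\sqrt{o{\left(1110 - -982 \right)} + U{\left(1684 \right)}} = \sqrt{\left(-4 - \frac{2011}{1110 - -982}\right) + 2 \cdot 1684 \left(7 + 3 \cdot 1684\right)} = \sqrt{\left(-4 - \frac{2011}{1110 + 982}\right) + 2 \cdot 1684 \left(7 + 5052\right)} = \sqrt{\left(-4 - \frac{2011}{2092}\right) + 2 \cdot 1684 \cdot 5059} = \sqrt{\left(-4 - \frac{2011}{2092}\right) + 17038712} = \sqrt{- \frac{10379}{2092} + 17038712} = \sqrt{\frac{35644975125}{2092}} = \frac{5 \sqrt{745692879615}}{1046}$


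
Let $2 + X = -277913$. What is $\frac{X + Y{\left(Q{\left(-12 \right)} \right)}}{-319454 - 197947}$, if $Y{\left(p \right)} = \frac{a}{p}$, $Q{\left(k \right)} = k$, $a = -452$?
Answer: $\frac{833632}{1552203} \approx 0.53706$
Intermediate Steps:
$Y{\left(p \right)} = - \frac{452}{p}$
$X = -277915$ ($X = -2 - 277913 = -277915$)
$\frac{X + Y{\left(Q{\left(-12 \right)} \right)}}{-319454 - 197947} = \frac{-277915 - \frac{452}{-12}}{-319454 - 197947} = \frac{-277915 - - \frac{113}{3}}{-517401} = \left(-277915 + \frac{113}{3}\right) \left(- \frac{1}{517401}\right) = \left(- \frac{833632}{3}\right) \left(- \frac{1}{517401}\right) = \frac{833632}{1552203}$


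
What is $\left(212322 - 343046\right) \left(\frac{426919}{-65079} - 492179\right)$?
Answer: $\frac{4187213131299440}{65079} \approx 6.434 \cdot 10^{10}$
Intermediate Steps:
$\left(212322 - 343046\right) \left(\frac{426919}{-65079} - 492179\right) = - 130724 \left(426919 \left(- \frac{1}{65079}\right) - 492179\right) = - 130724 \left(- \frac{426919}{65079} - 492179\right) = \left(-130724\right) \left(- \frac{32030944060}{65079}\right) = \frac{4187213131299440}{65079}$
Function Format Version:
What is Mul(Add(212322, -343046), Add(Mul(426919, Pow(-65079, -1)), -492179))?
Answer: Rational(4187213131299440, 65079) ≈ 6.4340e+10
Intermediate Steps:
Mul(Add(212322, -343046), Add(Mul(426919, Pow(-65079, -1)), -492179)) = Mul(-130724, Add(Mul(426919, Rational(-1, 65079)), -492179)) = Mul(-130724, Add(Rational(-426919, 65079), -492179)) = Mul(-130724, Rational(-32030944060, 65079)) = Rational(4187213131299440, 65079)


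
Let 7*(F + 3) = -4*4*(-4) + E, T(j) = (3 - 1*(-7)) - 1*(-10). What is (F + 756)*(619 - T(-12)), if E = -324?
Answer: 3001589/7 ≈ 4.2880e+5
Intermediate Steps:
T(j) = 20 (T(j) = (3 + 7) + 10 = 10 + 10 = 20)
F = -281/7 (F = -3 + (-4*4*(-4) - 324)/7 = -3 + (-16*(-4) - 324)/7 = -3 + (64 - 324)/7 = -3 + (⅐)*(-260) = -3 - 260/7 = -281/7 ≈ -40.143)
(F + 756)*(619 - T(-12)) = (-281/7 + 756)*(619 - 1*20) = 5011*(619 - 20)/7 = (5011/7)*599 = 3001589/7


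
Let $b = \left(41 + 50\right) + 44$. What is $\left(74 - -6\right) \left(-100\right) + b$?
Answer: $-7865$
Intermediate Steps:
$b = 135$ ($b = 91 + 44 = 135$)
$\left(74 - -6\right) \left(-100\right) + b = \left(74 - -6\right) \left(-100\right) + 135 = \left(74 + 6\right) \left(-100\right) + 135 = 80 \left(-100\right) + 135 = -8000 + 135 = -7865$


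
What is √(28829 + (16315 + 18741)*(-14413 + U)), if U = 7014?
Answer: I*√259350515 ≈ 16104.0*I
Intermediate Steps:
√(28829 + (16315 + 18741)*(-14413 + U)) = √(28829 + (16315 + 18741)*(-14413 + 7014)) = √(28829 + 35056*(-7399)) = √(28829 - 259379344) = √(-259350515) = I*√259350515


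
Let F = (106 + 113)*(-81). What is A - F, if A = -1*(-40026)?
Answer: 57765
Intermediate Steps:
A = 40026
F = -17739 (F = 219*(-81) = -17739)
A - F = 40026 - 1*(-17739) = 40026 + 17739 = 57765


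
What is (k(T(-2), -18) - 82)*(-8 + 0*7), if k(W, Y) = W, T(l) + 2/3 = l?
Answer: 2032/3 ≈ 677.33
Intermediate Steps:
T(l) = -⅔ + l
(k(T(-2), -18) - 82)*(-8 + 0*7) = ((-⅔ - 2) - 82)*(-8 + 0*7) = (-8/3 - 82)*(-8 + 0) = -254/3*(-8) = 2032/3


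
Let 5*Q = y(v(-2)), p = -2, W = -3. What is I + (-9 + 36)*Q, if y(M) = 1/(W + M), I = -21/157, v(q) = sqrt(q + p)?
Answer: -14082/10205 - 54*I/65 ≈ -1.3799 - 0.83077*I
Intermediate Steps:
v(q) = sqrt(-2 + q) (v(q) = sqrt(q - 2) = sqrt(-2 + q))
I = -21/157 (I = -21*1/157 = -21/157 ≈ -0.13376)
y(M) = 1/(-3 + M)
Q = (-3 - 2*I)/65 (Q = 1/(5*(-3 + sqrt(-2 - 2))) = 1/(5*(-3 + sqrt(-4))) = 1/(5*(-3 + 2*I)) = ((-3 - 2*I)/13)/5 = (-3 - 2*I)/65 ≈ -0.046154 - 0.030769*I)
I + (-9 + 36)*Q = -21/157 + (-9 + 36)*(-3/65 - 2*I/65) = -21/157 + 27*(-3/65 - 2*I/65) = -21/157 + (-81/65 - 54*I/65) = -14082/10205 - 54*I/65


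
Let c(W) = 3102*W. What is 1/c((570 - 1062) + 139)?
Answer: -1/1095006 ≈ -9.1324e-7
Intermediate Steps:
1/c((570 - 1062) + 139) = 1/(3102*((570 - 1062) + 139)) = 1/(3102*(-492 + 139)) = 1/(3102*(-353)) = 1/(-1095006) = -1/1095006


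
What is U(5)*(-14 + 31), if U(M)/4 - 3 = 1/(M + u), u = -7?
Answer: 170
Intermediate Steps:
U(M) = 12 + 4/(-7 + M) (U(M) = 12 + 4/(M - 7) = 12 + 4/(-7 + M))
U(5)*(-14 + 31) = (4*(-20 + 3*5)/(-7 + 5))*(-14 + 31) = (4*(-20 + 15)/(-2))*17 = (4*(-1/2)*(-5))*17 = 10*17 = 170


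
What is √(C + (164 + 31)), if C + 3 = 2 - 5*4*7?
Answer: 3*√6 ≈ 7.3485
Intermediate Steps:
C = -141 (C = -3 + (2 - 5*4*7) = -3 + (2 - 20*7) = -3 + (2 - 140) = -3 - 138 = -141)
√(C + (164 + 31)) = √(-141 + (164 + 31)) = √(-141 + 195) = √54 = 3*√6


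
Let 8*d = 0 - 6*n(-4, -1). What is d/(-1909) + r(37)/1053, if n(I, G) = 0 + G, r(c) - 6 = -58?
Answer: -30787/618516 ≈ -0.049776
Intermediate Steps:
r(c) = -52 (r(c) = 6 - 58 = -52)
n(I, G) = G
d = ¾ (d = (0 - 6*(-1))/8 = (0 + 6)/8 = (⅛)*6 = ¾ ≈ 0.75000)
d/(-1909) + r(37)/1053 = (¾)/(-1909) - 52/1053 = (¾)*(-1/1909) - 52*1/1053 = -3/7636 - 4/81 = -30787/618516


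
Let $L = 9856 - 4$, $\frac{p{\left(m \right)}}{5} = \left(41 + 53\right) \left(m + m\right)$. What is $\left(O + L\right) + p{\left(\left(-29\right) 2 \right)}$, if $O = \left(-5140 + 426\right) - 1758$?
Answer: $-51140$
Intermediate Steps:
$p{\left(m \right)} = 940 m$ ($p{\left(m \right)} = 5 \left(41 + 53\right) \left(m + m\right) = 5 \cdot 94 \cdot 2 m = 5 \cdot 188 m = 940 m$)
$O = -6472$ ($O = -4714 - 1758 = -6472$)
$L = 9852$ ($L = 9856 - 4 = 9852$)
$\left(O + L\right) + p{\left(\left(-29\right) 2 \right)} = \left(-6472 + 9852\right) + 940 \left(\left(-29\right) 2\right) = 3380 + 940 \left(-58\right) = 3380 - 54520 = -51140$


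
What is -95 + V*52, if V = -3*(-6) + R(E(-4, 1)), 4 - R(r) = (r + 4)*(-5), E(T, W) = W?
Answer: 2349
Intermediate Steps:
R(r) = 24 + 5*r (R(r) = 4 - (r + 4)*(-5) = 4 - (4 + r)*(-5) = 4 - (-20 - 5*r) = 4 + (20 + 5*r) = 24 + 5*r)
V = 47 (V = -3*(-6) + (24 + 5*1) = 18 + (24 + 5) = 18 + 29 = 47)
-95 + V*52 = -95 + 47*52 = -95 + 2444 = 2349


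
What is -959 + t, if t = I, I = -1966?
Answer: -2925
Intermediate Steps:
t = -1966
-959 + t = -959 - 1966 = -2925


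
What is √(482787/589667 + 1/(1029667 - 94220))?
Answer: 2*√62278958303482142220986/551602226149 ≈ 0.90485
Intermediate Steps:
√(482787/589667 + 1/(1029667 - 94220)) = √(482787*(1/589667) + 1/935447) = √(482787/589667 + 1/935447) = √(451622240456/551602226149) = 2*√62278958303482142220986/551602226149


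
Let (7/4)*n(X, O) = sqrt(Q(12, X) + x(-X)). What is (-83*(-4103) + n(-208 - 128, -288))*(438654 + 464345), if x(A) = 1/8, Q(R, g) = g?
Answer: 307515406451 + 902999*I*sqrt(5374)/7 ≈ 3.0752e+11 + 9.4567e+6*I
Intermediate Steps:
x(A) = 1/8
n(X, O) = 4*sqrt(1/8 + X)/7 (n(X, O) = 4*sqrt(X + 1/8)/7 = 4*sqrt(1/8 + X)/7)
(-83*(-4103) + n(-208 - 128, -288))*(438654 + 464345) = (-83*(-4103) + sqrt(2 + 16*(-208 - 128))/7)*(438654 + 464345) = (340549 + sqrt(2 + 16*(-336))/7)*902999 = (340549 + sqrt(2 - 5376)/7)*902999 = (340549 + sqrt(-5374)/7)*902999 = (340549 + (I*sqrt(5374))/7)*902999 = (340549 + I*sqrt(5374)/7)*902999 = 307515406451 + 902999*I*sqrt(5374)/7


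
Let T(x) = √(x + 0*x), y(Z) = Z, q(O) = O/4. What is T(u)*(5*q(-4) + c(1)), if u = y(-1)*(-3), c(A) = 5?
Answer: 0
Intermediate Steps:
q(O) = O/4 (q(O) = O*(¼) = O/4)
u = 3 (u = -1*(-3) = 3)
T(x) = √x (T(x) = √(x + 0) = √x)
T(u)*(5*q(-4) + c(1)) = √3*(5*((¼)*(-4)) + 5) = √3*(5*(-1) + 5) = √3*(-5 + 5) = √3*0 = 0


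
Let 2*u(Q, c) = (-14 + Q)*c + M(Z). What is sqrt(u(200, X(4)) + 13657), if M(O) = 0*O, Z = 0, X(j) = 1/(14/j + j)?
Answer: sqrt(341735)/5 ≈ 116.92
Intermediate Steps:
X(j) = 1/(j + 14/j)
M(O) = 0
u(Q, c) = c*(-14 + Q)/2 (u(Q, c) = ((-14 + Q)*c + 0)/2 = (c*(-14 + Q) + 0)/2 = (c*(-14 + Q))/2 = c*(-14 + Q)/2)
sqrt(u(200, X(4)) + 13657) = sqrt((4/(14 + 4**2))*(-14 + 200)/2 + 13657) = sqrt((1/2)*(4/(14 + 16))*186 + 13657) = sqrt((1/2)*(4/30)*186 + 13657) = sqrt((1/2)*(4*(1/30))*186 + 13657) = sqrt((1/2)*(2/15)*186 + 13657) = sqrt(62/5 + 13657) = sqrt(68347/5) = sqrt(341735)/5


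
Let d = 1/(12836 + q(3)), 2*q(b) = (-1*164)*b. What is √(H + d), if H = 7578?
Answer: √1201174394390/12590 ≈ 87.052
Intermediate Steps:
q(b) = -82*b (q(b) = ((-1*164)*b)/2 = (-164*b)/2 = -82*b)
d = 1/12590 (d = 1/(12836 - 82*3) = 1/(12836 - 246) = 1/12590 ≈ 7.9428e-5)
√(H + d) = √(7578 + 1/12590) = √(95407021/12590) = √1201174394390/12590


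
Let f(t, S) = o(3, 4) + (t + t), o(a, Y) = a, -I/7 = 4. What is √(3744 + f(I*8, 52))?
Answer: √3299 ≈ 57.437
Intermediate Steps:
I = -28 (I = -7*4 = -28)
f(t, S) = 3 + 2*t (f(t, S) = 3 + (t + t) = 3 + 2*t)
√(3744 + f(I*8, 52)) = √(3744 + (3 + 2*(-28*8))) = √(3744 + (3 + 2*(-224))) = √(3744 + (3 - 448)) = √(3744 - 445) = √3299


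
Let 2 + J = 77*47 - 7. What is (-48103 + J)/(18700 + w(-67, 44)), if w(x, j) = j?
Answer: -14831/6248 ≈ -2.3737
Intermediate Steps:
J = 3610 (J = -2 + (77*47 - 7) = -2 + (3619 - 7) = -2 + 3612 = 3610)
(-48103 + J)/(18700 + w(-67, 44)) = (-48103 + 3610)/(18700 + 44) = -44493/18744 = -44493*1/18744 = -14831/6248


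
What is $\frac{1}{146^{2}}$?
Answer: $\frac{1}{21316} \approx 4.6913 \cdot 10^{-5}$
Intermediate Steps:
$\frac{1}{146^{2}} = \frac{1}{21316}$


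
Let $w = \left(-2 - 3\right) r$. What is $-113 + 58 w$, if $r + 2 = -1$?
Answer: $757$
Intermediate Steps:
$r = -3$ ($r = -2 - 1 = -3$)
$w = 15$ ($w = \left(-2 - 3\right) \left(-3\right) = \left(-5\right) \left(-3\right) = 15$)
$-113 + 58 w = -113 + 58 \cdot 15 = -113 + 870 = 757$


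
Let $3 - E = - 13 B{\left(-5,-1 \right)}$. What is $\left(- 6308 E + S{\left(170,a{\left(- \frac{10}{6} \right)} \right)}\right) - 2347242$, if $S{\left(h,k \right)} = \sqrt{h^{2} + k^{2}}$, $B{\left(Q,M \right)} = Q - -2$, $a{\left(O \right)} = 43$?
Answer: $-2120154 + \sqrt{30749} \approx -2.12 \cdot 10^{6}$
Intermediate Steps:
$B{\left(Q,M \right)} = 2 + Q$ ($B{\left(Q,M \right)} = Q + 2 = 2 + Q$)
$E = -36$ ($E = 3 - - 13 \left(2 - 5\right) = 3 - \left(-13\right) \left(-3\right) = 3 - 39 = -36$)
$\left(- 6308 E + S{\left(170,a{\left(- \frac{10}{6} \right)} \right)}\right) - 2347242 = \left(\left(-6308\right) \left(-36\right) + \sqrt{170^{2} + 43^{2}}\right) - 2347242 = \left(227088 + \sqrt{28900 + 1849}\right) - 2347242 = \left(227088 + \sqrt{30749}\right) - 2347242 = -2120154 + \sqrt{30749}$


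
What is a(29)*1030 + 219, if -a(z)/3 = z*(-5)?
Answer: 448269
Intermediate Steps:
a(z) = 15*z (a(z) = -3*z*(-5) = -(-15)*z = 15*z)
a(29)*1030 + 219 = (15*29)*1030 + 219 = 435*1030 + 219 = 448050 + 219 = 448269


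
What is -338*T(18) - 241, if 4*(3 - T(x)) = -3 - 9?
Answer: -2269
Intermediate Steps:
T(x) = 6 (T(x) = 3 - (-3 - 9)/4 = 3 - ¼*(-12) = 3 + 3 = 6)
-338*T(18) - 241 = -338*6 - 241 = -2028 - 241 = -2269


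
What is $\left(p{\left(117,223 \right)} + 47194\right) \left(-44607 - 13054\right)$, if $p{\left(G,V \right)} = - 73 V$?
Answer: $-1782589815$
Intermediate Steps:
$\left(p{\left(117,223 \right)} + 47194\right) \left(-44607 - 13054\right) = \left(\left(-73\right) 223 + 47194\right) \left(-44607 - 13054\right) = \left(-16279 + 47194\right) \left(-57661\right) = 30915 \left(-57661\right) = -1782589815$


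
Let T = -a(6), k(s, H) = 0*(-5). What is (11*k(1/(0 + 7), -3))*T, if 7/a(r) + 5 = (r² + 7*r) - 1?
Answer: 0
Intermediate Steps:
k(s, H) = 0
a(r) = 7/(-6 + r² + 7*r) (a(r) = 7/(-5 + ((r² + 7*r) - 1)) = 7/(-5 + (-1 + r² + 7*r)) = 7/(-6 + r² + 7*r))
T = -7/72 (T = -7/(-6 + 6² + 7*6) = -7/(-6 + 36 + 42) = -7/72 ≈ -0.097222)
(11*k(1/(0 + 7), -3))*T = (11*0)*(-7/72) = 0*(-7/72) = 0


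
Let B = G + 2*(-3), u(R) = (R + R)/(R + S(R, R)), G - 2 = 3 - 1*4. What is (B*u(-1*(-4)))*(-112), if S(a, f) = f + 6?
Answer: 320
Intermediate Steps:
S(a, f) = 6 + f
G = 1 (G = 2 + (3 - 1*4) = 2 + (3 - 4) = 2 - 1 = 1)
u(R) = 2*R/(6 + 2*R) (u(R) = (R + R)/(R + (6 + R)) = (2*R)/(6 + 2*R) = 2*R/(6 + 2*R))
B = -5 (B = 1 + 2*(-3) = 1 - 6 = -5)
(B*u(-1*(-4)))*(-112) = -5*(-1*(-4))/(3 - 1*(-4))*(-112) = -20/(3 + 4)*(-112) = -20/7*(-112) = 320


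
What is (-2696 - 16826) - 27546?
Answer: -47068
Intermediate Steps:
(-2696 - 16826) - 27546 = -19522 - 27546 = -47068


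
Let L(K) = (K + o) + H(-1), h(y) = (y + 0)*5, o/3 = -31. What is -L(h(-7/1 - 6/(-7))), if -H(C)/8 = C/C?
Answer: 922/7 ≈ 131.71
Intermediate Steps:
o = -93 (o = 3*(-31) = -93)
H(C) = -8 (H(C) = -8*C/C = -8*1 = -8)
h(y) = 5*y (h(y) = y*5 = 5*y)
L(K) = -101 + K (L(K) = (K - 93) - 8 = (-93 + K) - 8 = -101 + K)
-L(h(-7/1 - 6/(-7))) = -(-101 + 5*(-7/1 - 6/(-7))) = -(-101 + 5*(-7*1 - 6*(-⅐))) = -(-101 + 5*(-7 + 6/7)) = -(-101 + 5*(-43/7)) = -(-101 - 215/7) = -1*(-922/7) = 922/7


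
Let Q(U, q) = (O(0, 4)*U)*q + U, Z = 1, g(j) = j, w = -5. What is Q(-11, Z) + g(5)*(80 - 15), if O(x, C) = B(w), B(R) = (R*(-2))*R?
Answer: 864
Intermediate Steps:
B(R) = -2*R² (B(R) = (-2*R)*R = -2*R²)
O(x, C) = -50 (O(x, C) = -2*(-5)² = -2*25 = -50)
Q(U, q) = U - 50*U*q (Q(U, q) = (-50*U)*q + U = -50*U*q + U = U - 50*U*q)
Q(-11, Z) + g(5)*(80 - 15) = -11*(1 - 50*1) + 5*(80 - 15) = -11*(1 - 50) + 5*65 = -11*(-49) + 325 = 539 + 325 = 864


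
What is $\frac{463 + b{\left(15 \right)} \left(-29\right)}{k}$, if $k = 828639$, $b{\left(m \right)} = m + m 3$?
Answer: $- \frac{1277}{828639} \approx -0.0015411$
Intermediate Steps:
$b{\left(m \right)} = 4 m$ ($b{\left(m \right)} = m + 3 m = 4 m$)
$\frac{463 + b{\left(15 \right)} \left(-29\right)}{k} = \frac{463 + 4 \cdot 15 \left(-29\right)}{828639} = \left(463 + 60 \left(-29\right)\right) \frac{1}{828639} = \left(463 - 1740\right) \frac{1}{828639} = \left(-1277\right) \frac{1}{828639} = - \frac{1277}{828639}$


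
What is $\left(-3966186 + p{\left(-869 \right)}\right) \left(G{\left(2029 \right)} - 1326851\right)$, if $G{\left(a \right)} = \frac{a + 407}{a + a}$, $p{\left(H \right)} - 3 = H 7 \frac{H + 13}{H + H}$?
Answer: $\frac{10685742180832519}{2029} \approx 5.2665 \cdot 10^{12}$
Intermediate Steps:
$p{\left(H \right)} = \frac{97}{2} + \frac{7 H}{2}$ ($p{\left(H \right)} = 3 + H 7 \frac{H + 13}{H + H} = 3 + 7 H \frac{13 + H}{2 H} = 3 + \left(\frac{91}{2} + \frac{7 H}{2}\right) = \frac{97}{2} + \frac{7 H}{2}$)
$G{\left(a \right)} = \frac{407 + a}{2 a}$
$\left(-3966186 + p{\left(-869 \right)}\right) \left(G{\left(2029 \right)} - 1326851\right) = \left(-3966186 + \left(\frac{97}{2} + \frac{7}{2} \left(-869\right)\right)\right) \left(\frac{407 + 2029}{2 \cdot 2029} - 1326851\right) = \left(-3966186 + \left(\frac{97}{2} - \frac{6083}{2}\right)\right) \left(\frac{1}{2} \cdot \frac{1}{2029} \cdot 2436 - 1326851\right) = \left(-3966186 - 2993\right) \left(\frac{1218}{2029} - 1326851\right) = \left(-3969179\right) \left(- \frac{2692179461}{2029}\right) = \frac{10685742180832519}{2029}$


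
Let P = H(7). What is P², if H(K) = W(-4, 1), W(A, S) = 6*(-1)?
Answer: 36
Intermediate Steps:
W(A, S) = -6
H(K) = -6
P = -6
P² = (-6)² = 36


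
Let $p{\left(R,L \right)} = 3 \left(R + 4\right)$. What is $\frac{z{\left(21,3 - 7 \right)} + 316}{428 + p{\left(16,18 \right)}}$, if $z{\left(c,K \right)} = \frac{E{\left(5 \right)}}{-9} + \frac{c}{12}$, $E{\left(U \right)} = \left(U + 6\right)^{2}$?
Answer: $\frac{10955}{17568} \approx 0.62358$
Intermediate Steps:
$E{\left(U \right)} = \left(6 + U\right)^{2}$
$z{\left(c,K \right)} = - \frac{121}{9} + \frac{c}{12}$ ($z{\left(c,K \right)} = \frac{\left(6 + 5\right)^{2}}{-9} + \frac{c}{12} = 11^{2} \left(- \frac{1}{9}\right) + c \frac{1}{12} = 121 \left(- \frac{1}{9}\right) + \frac{c}{12} = - \frac{121}{9} + \frac{c}{12}$)
$p{\left(R,L \right)} = 12 + 3 R$ ($p{\left(R,L \right)} = 3 \left(4 + R\right) = 12 + 3 R$)
$\frac{z{\left(21,3 - 7 \right)} + 316}{428 + p{\left(16,18 \right)}} = \frac{\left(- \frac{121}{9} + \frac{1}{12} \cdot 21\right) + 316}{428 + \left(12 + 3 \cdot 16\right)} = \frac{\left(- \frac{121}{9} + \frac{7}{4}\right) + 316}{428 + \left(12 + 48\right)} = \frac{- \frac{421}{36} + 316}{428 + 60} = \frac{10955}{36 \cdot 488} = \frac{10955}{36} \cdot \frac{1}{488} = \frac{10955}{17568}$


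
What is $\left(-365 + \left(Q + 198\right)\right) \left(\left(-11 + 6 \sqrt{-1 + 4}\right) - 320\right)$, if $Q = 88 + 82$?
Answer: $-993 + 18 \sqrt{3} \approx -961.82$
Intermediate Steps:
$Q = 170$
$\left(-365 + \left(Q + 198\right)\right) \left(\left(-11 + 6 \sqrt{-1 + 4}\right) - 320\right) = \left(-365 + \left(170 + 198\right)\right) \left(\left(-11 + 6 \sqrt{-1 + 4}\right) - 320\right) = \left(-365 + 368\right) \left(\left(-11 + 6 \sqrt{3}\right) - 320\right) = 3 \left(-331 + 6 \sqrt{3}\right) = -993 + 18 \sqrt{3}$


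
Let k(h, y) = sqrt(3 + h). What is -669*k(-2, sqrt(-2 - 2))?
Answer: -669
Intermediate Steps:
-669*k(-2, sqrt(-2 - 2)) = -669*sqrt(3 - 2) = -669*sqrt(1) = -669*1 = -669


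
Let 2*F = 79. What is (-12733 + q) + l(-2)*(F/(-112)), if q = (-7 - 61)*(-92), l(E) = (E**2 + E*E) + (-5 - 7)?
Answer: -362633/56 ≈ -6475.6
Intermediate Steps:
F = 79/2 (F = (1/2)*79 = 79/2 ≈ 39.500)
l(E) = -12 + 2*E**2 (l(E) = (E**2 + E**2) - 12 = 2*E**2 - 12 = -12 + 2*E**2)
q = 6256 (q = -68*(-92) = 6256)
(-12733 + q) + l(-2)*(F/(-112)) = (-12733 + 6256) + (-12 + 2*(-2)**2)*((79/2)/(-112)) = -6477 + (-12 + 2*4)*((79/2)*(-1/112)) = -6477 + (-12 + 8)*(-79/224) = -6477 - 4*(-79/224) = -6477 + 79/56 = -362633/56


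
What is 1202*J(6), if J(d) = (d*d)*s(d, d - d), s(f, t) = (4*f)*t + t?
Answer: 0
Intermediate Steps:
s(f, t) = t + 4*f*t (s(f, t) = 4*f*t + t = t + 4*f*t)
J(d) = 0 (J(d) = (d*d)*((d - d)*(1 + 4*d)) = d²*(0*(1 + 4*d)) = d²*0 = 0)
1202*J(6) = 1202*0 = 0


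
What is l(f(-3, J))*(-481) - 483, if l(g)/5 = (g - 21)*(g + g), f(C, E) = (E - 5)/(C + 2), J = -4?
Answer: 518997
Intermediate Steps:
f(C, E) = (-5 + E)/(2 + C)
l(g) = 10*g*(-21 + g) (l(g) = 5*((g - 21)*(g + g)) = 5*((-21 + g)*(2*g)) = 5*(2*g*(-21 + g)) = 10*g*(-21 + g))
l(f(-3, J))*(-481) - 483 = (10*((-5 - 4)/(2 - 3))*(-21 + (-5 - 4)/(2 - 3)))*(-481) - 483 = (10*(-9/(-1))*(-21 - 9/(-1)))*(-481) - 483 = (10*(-1*(-9))*(-21 - 1*(-9)))*(-481) - 483 = (10*9*(-21 + 9))*(-481) - 483 = (10*9*(-12))*(-481) - 483 = -1080*(-481) - 483 = 519480 - 483 = 518997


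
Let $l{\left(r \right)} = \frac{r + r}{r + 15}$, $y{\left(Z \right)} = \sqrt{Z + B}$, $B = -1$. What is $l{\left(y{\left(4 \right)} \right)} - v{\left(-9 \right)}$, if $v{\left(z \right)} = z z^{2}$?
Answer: $\frac{26972}{37} + \frac{5 \sqrt{3}}{37} \approx 729.21$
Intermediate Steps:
$y{\left(Z \right)} = \sqrt{-1 + Z}$ ($y{\left(Z \right)} = \sqrt{Z - 1} = \sqrt{-1 + Z}$)
$v{\left(z \right)} = z^{3}$
$l{\left(r \right)} = \frac{2 r}{15 + r}$
$l{\left(y{\left(4 \right)} \right)} - v{\left(-9 \right)} = \frac{2 \sqrt{-1 + 4}}{15 + \sqrt{-1 + 4}} - \left(-9\right)^{3} = \frac{2 \sqrt{3}}{15 + \sqrt{3}} - -729 = \frac{2 \sqrt{3}}{15 + \sqrt{3}} + 729 = 729 + \frac{2 \sqrt{3}}{15 + \sqrt{3}}$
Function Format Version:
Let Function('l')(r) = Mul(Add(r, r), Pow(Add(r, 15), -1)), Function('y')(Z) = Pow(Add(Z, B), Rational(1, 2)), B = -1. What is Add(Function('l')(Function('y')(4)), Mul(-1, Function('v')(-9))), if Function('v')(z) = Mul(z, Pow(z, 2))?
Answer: Add(Rational(26972, 37), Mul(Rational(5, 37), Pow(3, Rational(1, 2)))) ≈ 729.21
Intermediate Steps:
Function('y')(Z) = Pow(Add(-1, Z), Rational(1, 2)) (Function('y')(Z) = Pow(Add(Z, -1), Rational(1, 2)) = Pow(Add(-1, Z), Rational(1, 2)))
Function('v')(z) = Pow(z, 3)
Function('l')(r) = Mul(2, r, Pow(Add(15, r), -1)) (Function('l')(r) = Mul(Mul(2, r), Pow(Add(15, r), -1)) = Mul(2, r, Pow(Add(15, r), -1)))
Add(Function('l')(Function('y')(4)), Mul(-1, Function('v')(-9))) = Add(Mul(2, Pow(Add(-1, 4), Rational(1, 2)), Pow(Add(15, Pow(Add(-1, 4), Rational(1, 2))), -1)), Mul(-1, Pow(-9, 3))) = Add(Mul(2, Pow(3, Rational(1, 2)), Pow(Add(15, Pow(3, Rational(1, 2))), -1)), Mul(-1, -729)) = Add(Mul(2, Pow(3, Rational(1, 2)), Pow(Add(15, Pow(3, Rational(1, 2))), -1)), 729) = Add(729, Mul(2, Pow(3, Rational(1, 2)), Pow(Add(15, Pow(3, Rational(1, 2))), -1)))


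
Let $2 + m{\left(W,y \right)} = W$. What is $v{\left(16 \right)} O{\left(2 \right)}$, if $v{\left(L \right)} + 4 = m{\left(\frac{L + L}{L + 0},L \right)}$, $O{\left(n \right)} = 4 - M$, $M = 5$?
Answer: $4$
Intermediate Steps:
$m{\left(W,y \right)} = -2 + W$
$O{\left(n \right)} = -1$ ($O{\left(n \right)} = 4 - 5 = -1$)
$v{\left(L \right)} = -4$ ($v{\left(L \right)} = -4 - \left(2 - \frac{L + L}{L + 0}\right) = -4 - \left(2 - \frac{2 L}{L}\right) = -4 + \left(-2 + 2\right) = -4 + 0 = -4$)
$v{\left(16 \right)} O{\left(2 \right)} = \left(-4\right) \left(-1\right) = 4$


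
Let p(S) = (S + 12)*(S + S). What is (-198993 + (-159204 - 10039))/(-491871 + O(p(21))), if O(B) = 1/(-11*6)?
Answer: 24303576/32463487 ≈ 0.74864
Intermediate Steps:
p(S) = 2*S*(12 + S) (p(S) = (12 + S)*(2*S) = 2*S*(12 + S))
O(B) = -1/66 (O(B) = 1/(-66) = -1/66)
(-198993 + (-159204 - 10039))/(-491871 + O(p(21))) = (-198993 + (-159204 - 10039))/(-491871 - 1/66) = (-198993 - 169243)/(-32463487/66) = -368236*(-66/32463487) = 24303576/32463487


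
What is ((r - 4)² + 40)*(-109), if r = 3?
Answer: -4469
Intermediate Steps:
((r - 4)² + 40)*(-109) = ((3 - 4)² + 40)*(-109) = ((-1)² + 40)*(-109) = (1 + 40)*(-109) = 41*(-109) = -4469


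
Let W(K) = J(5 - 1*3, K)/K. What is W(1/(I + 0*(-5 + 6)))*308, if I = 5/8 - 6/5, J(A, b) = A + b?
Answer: -231/5 ≈ -46.200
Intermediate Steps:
I = -23/40 (I = 5*(⅛) - 6*⅕ = 5/8 - 6/5 = -23/40 ≈ -0.57500)
W(K) = (2 + K)/K (W(K) = ((5 - 1*3) + K)/K = ((5 - 3) + K)/K = (2 + K)/K)
W(1/(I + 0*(-5 + 6)))*308 = ((2 + 1/(-23/40 + 0*(-5 + 6)))/(1/(-23/40 + 0*(-5 + 6))))*308 = ((2 + 1/(-23/40 + 0*1))/(1/(-23/40 + 0*1)))*308 = ((2 + 1/(-23/40 + 0))/(1/(-23/40 + 0)))*308 = ((2 + 1/(-23/40))/(1/(-23/40)))*308 = ((2 - 40/23)/(-40/23))*308 = -23/40*6/23*308 = -3/20*308 = -231/5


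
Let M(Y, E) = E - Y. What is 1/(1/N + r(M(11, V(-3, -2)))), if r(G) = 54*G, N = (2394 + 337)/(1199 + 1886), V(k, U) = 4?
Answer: -2731/1029233 ≈ -0.0026534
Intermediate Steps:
N = 2731/3085 ≈ 0.88525
1/(1/N + r(M(11, V(-3, -2)))) = 1/(1/(2731/3085) + 54*(4 - 1*11)) = 1/(3085/2731 + 54*(4 - 11)) = 1/(3085/2731 + 54*(-7)) = 1/(3085/2731 - 378) = 1/(-1029233/2731) = -2731/1029233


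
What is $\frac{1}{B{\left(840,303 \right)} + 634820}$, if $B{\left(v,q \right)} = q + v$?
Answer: $\frac{1}{635963} \approx 1.5724 \cdot 10^{-6}$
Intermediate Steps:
$\frac{1}{B{\left(840,303 \right)} + 634820} = \frac{1}{\left(303 + 840\right) + 634820} = \frac{1}{1143 + 634820} = \frac{1}{635963}$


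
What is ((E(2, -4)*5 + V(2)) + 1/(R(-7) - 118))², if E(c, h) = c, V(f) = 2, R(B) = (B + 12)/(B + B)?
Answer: 394816900/2745649 ≈ 143.80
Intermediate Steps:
R(B) = (12 + B)/(2*B) (R(B) = (12 + B)/((2*B)) = (12 + B)*(1/(2*B)) = (12 + B)/(2*B))
((E(2, -4)*5 + V(2)) + 1/(R(-7) - 118))² = ((2*5 + 2) + 1/((½)*(12 - 7)/(-7) - 118))² = ((10 + 2) + 1/((½)*(-⅐)*5 - 118))² = (12 + 1/(-5/14 - 118))² = (12 + 1/(-1657/14))² = (12 - 14/1657)² = (19870/1657)² = 394816900/2745649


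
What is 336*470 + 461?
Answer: 158381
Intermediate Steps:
336*470 + 461 = 157920 + 461 = 158381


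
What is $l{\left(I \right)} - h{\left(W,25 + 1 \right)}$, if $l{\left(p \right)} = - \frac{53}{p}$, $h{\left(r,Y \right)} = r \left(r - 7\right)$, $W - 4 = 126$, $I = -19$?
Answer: $- \frac{303757}{19} \approx -15987.0$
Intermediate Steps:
$W = 130$ ($W = 4 + 126 = 130$)
$h{\left(r,Y \right)} = r \left(-7 + r\right)$
$l{\left(I \right)} - h{\left(W,25 + 1 \right)} = - \frac{53}{-19} - 130 \left(-7 + 130\right) = \left(-53\right) \left(- \frac{1}{19}\right) - 130 \cdot 123 = \frac{53}{19} - 15990 = - \frac{303757}{19}$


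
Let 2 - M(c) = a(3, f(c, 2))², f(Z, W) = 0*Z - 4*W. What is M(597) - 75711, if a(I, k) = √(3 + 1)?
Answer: -75713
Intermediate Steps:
f(Z, W) = -4*W (f(Z, W) = 0 - 4*W = -4*W)
a(I, k) = 2 (a(I, k) = √4 = 2)
M(c) = -2 (M(c) = 2 - 1*2² = 2 - 1*4 = 2 - 4 = -2)
M(597) - 75711 = -2 - 75711 = -75713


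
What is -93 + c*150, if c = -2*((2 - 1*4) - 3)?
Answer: 1407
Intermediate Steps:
c = 10 (c = -2*((2 - 4) - 3) = -2*(-2 - 3) = -2*(-5) = 10)
-93 + c*150 = -93 + 10*150 = -93 + 1500 = 1407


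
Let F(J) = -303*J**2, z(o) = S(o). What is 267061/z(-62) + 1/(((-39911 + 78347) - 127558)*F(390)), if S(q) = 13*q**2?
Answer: 21094240529484511/3947118402684600 ≈ 5.3442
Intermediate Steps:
z(o) = 13*o**2
267061/z(-62) + 1/(((-39911 + 78347) - 127558)*F(390)) = 267061/((13*(-62)**2)) + 1/(((-39911 + 78347) - 127558)*((-303*390**2))) = 267061/((13*3844)) + 1/((38436 - 127558)*((-303*152100))) = 267061/49972 + 1/(-89122*(-46086300)) = 267061*(1/49972) - 1/89122*(-1/46086300) = 267061/49972 + 1/4107303228600 = 21094240529484511/3947118402684600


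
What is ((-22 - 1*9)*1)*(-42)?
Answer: 1302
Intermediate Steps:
((-22 - 1*9)*1)*(-42) = ((-22 - 9)*1)*(-42) = -31*1*(-42) = -31*(-42) = 1302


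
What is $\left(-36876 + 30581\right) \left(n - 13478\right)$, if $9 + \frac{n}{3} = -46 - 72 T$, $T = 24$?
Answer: $118515965$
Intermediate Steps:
$n = -5349$ ($n = -27 + 3 \left(-46 - 1728\right) = -27 + 3 \left(-1774\right) = -27 - 5322 = -5349$)
$\left(-36876 + 30581\right) \left(n - 13478\right) = \left(-36876 + 30581\right) \left(-5349 - 13478\right) = \left(-6295\right) \left(-18827\right) = 118515965$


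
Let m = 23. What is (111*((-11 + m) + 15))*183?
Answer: 548451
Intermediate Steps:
(111*((-11 + m) + 15))*183 = (111*((-11 + 23) + 15))*183 = (111*(12 + 15))*183 = (111*27)*183 = 2997*183 = 548451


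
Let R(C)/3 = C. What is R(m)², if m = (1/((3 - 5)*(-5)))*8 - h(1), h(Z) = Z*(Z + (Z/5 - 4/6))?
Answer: 16/25 ≈ 0.64000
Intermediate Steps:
h(Z) = Z*(-⅔ + 6*Z/5) (h(Z) = Z*(Z + (Z*(⅕) - 4*⅙)) = Z*(Z + (Z/5 - ⅔)) = Z*(Z + (-⅔ + Z/5)) = Z*(-⅔ + 6*Z/5))
m = 4/15 (m = (1/((3 - 5)*(-5)))*8 - 2*(-5 + 9*1)/15 = (-⅕/(-2))*8 - 2*(-5 + 9)/15 = -½*(-⅕)*8 - 2*4/15 = (⅒)*8 - 1*8/15 = ⅘ - 8/15 = 4/15 ≈ 0.26667)
R(C) = 3*C
R(m)² = (3*(4/15))² = (⅘)² = 16/25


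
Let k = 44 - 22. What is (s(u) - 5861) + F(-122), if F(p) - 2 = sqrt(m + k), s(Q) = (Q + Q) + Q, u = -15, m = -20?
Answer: -5904 + sqrt(2) ≈ -5902.6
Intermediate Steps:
k = 22
s(Q) = 3*Q (s(Q) = 2*Q + Q = 3*Q)
F(p) = 2 + sqrt(2) (F(p) = 2 + sqrt(-20 + 22) = 2 + sqrt(2))
(s(u) - 5861) + F(-122) = (3*(-15) - 5861) + (2 + sqrt(2)) = (-45 - 5861) + (2 + sqrt(2)) = -5906 + (2 + sqrt(2)) = -5904 + sqrt(2)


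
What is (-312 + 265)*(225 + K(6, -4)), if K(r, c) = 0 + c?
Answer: -10387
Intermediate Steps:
K(r, c) = c
(-312 + 265)*(225 + K(6, -4)) = (-312 + 265)*(225 - 4) = -47*221 = -10387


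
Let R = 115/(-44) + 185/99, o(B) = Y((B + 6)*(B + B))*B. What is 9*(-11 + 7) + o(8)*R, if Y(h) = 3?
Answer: -1778/33 ≈ -53.879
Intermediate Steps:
o(B) = 3*B
R = -295/396 (R = 115*(-1/44) + 185*(1/99) = -115/44 + 185/99 = -295/396 ≈ -0.74495)
9*(-11 + 7) + o(8)*R = 9*(-11 + 7) + (3*8)*(-295/396) = 9*(-4) + 24*(-295/396) = -36 - 590/33 = -1778/33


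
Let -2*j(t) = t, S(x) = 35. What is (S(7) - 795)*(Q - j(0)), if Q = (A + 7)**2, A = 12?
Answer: -274360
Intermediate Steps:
j(t) = -t/2
Q = 361 (Q = (12 + 7)**2 = 19**2 = 361)
(S(7) - 795)*(Q - j(0)) = (35 - 795)*(361 - (-1)*0/2) = -760*(361 - 1*0) = -760*(361 + 0) = -760*361 = -274360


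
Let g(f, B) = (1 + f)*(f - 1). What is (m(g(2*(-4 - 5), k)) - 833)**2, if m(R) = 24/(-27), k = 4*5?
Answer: 56325025/81 ≈ 6.9537e+5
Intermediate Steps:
k = 20
g(f, B) = (1 + f)*(-1 + f)
m(R) = -8/9 (m(R) = 24*(-1/27) = -8/9)
(m(g(2*(-4 - 5), k)) - 833)**2 = (-8/9 - 833)**2 = (-7505/9)**2 = 56325025/81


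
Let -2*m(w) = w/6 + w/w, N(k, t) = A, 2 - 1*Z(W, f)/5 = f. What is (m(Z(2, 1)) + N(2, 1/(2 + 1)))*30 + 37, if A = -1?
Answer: -41/2 ≈ -20.500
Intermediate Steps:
Z(W, f) = 10 - 5*f
N(k, t) = -1
m(w) = -½ - w/12 (m(w) = -(w/6 + w/w)/2 = -(w*(⅙) + 1)/2 = -(w/6 + 1)/2 = -(1 + w/6)/2 = -½ - w/12)
(m(Z(2, 1)) + N(2, 1/(2 + 1)))*30 + 37 = ((-½ - (10 - 5*1)/12) - 1)*30 + 37 = ((-½ - (10 - 5)/12) - 1)*30 + 37 = ((-½ - 1/12*5) - 1)*30 + 37 = ((-½ - 5/12) - 1)*30 + 37 = (-11/12 - 1)*30 + 37 = -23/12*30 + 37 = -115/2 + 37 = -41/2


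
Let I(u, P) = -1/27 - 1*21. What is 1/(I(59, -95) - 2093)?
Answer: -27/57079 ≈ -0.00047303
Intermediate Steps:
I(u, P) = -568/27 (I(u, P) = -1*1/27 - 21 = -1/27 - 21 = -568/27)
1/(I(59, -95) - 2093) = 1/(-568/27 - 2093) = 1/(-57079/27) = -27/57079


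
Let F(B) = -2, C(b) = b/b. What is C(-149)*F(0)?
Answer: -2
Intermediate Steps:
C(b) = 1
C(-149)*F(0) = 1*(-2) = -2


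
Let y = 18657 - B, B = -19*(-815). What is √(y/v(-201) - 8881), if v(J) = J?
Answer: I*√359438853/201 ≈ 94.323*I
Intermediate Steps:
B = 15485
y = 3172 (y = 18657 - 1*15485 = 18657 - 15485 = 3172)
√(y/v(-201) - 8881) = √(3172/(-201) - 8881) = √(3172*(-1/201) - 8881) = √(-3172/201 - 8881) = √(-1788253/201) = I*√359438853/201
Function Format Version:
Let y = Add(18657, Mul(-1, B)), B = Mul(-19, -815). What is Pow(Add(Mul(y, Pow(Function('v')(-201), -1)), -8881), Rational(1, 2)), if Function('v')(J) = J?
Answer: Mul(Rational(1, 201), I, Pow(359438853, Rational(1, 2))) ≈ Mul(94.323, I)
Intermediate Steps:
B = 15485
y = 3172 (y = Add(18657, Mul(-1, 15485)) = Add(18657, -15485) = 3172)
Pow(Add(Mul(y, Pow(Function('v')(-201), -1)), -8881), Rational(1, 2)) = Pow(Add(Mul(3172, Pow(-201, -1)), -8881), Rational(1, 2)) = Pow(Add(Mul(3172, Rational(-1, 201)), -8881), Rational(1, 2)) = Pow(Add(Rational(-3172, 201), -8881), Rational(1, 2)) = Pow(Rational(-1788253, 201), Rational(1, 2)) = Mul(Rational(1, 201), I, Pow(359438853, Rational(1, 2)))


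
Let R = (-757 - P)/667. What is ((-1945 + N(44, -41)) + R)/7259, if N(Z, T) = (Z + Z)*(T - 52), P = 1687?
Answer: -6758487/4841753 ≈ -1.3959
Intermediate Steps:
N(Z, T) = 2*Z*(-52 + T) (N(Z, T) = (2*Z)*(-52 + T) = 2*Z*(-52 + T))
R = -2444/667 (R = (-757 - 1*1687)/667 = (-757 - 1687)*(1/667) = -2444*1/667 = -2444/667 ≈ -3.6642)
((-1945 + N(44, -41)) + R)/7259 = ((-1945 + 2*44*(-52 - 41)) - 2444/667)/7259 = ((-1945 + 2*44*(-93)) - 2444/667)*(1/7259) = ((-1945 - 8184) - 2444/667)*(1/7259) = (-10129 - 2444/667)*(1/7259) = -6758487/667*1/7259 = -6758487/4841753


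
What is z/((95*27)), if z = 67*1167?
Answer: 26063/855 ≈ 30.483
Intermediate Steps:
z = 78189
z/((95*27)) = 78189/((95*27)) = 78189/2565 = 78189*(1/2565) = 26063/855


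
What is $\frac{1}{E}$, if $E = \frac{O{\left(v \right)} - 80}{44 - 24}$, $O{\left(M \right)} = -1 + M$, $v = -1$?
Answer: $- \frac{10}{41} \approx -0.2439$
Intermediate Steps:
$E = - \frac{41}{10}$ ($E = \frac{\left(-1 - 1\right) - 80}{44 - 24} = \frac{-2 - 80}{20} = \left(-82\right) \frac{1}{20} = - \frac{41}{10} \approx -4.1$)
$\frac{1}{E} = \frac{1}{- \frac{41}{10}} = - \frac{10}{41}$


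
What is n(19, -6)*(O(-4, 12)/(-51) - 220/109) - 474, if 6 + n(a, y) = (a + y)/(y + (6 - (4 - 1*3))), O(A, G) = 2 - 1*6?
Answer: -2430070/5559 ≈ -437.14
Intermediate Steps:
O(A, G) = -4 (O(A, G) = 2 - 6 = -4)
n(a, y) = -6 + (a + y)/(5 + y) (n(a, y) = -6 + (a + y)/(y + (6 - (4 - 1*3))) = -6 + (a + y)/(y + (6 - (4 - 3))) = -6 + (a + y)/(y + (6 - 1*1)) = -6 + (a + y)/(y + (6 - 1)) = -6 + (a + y)/(y + 5) = -6 + (a + y)/(5 + y))
n(19, -6)*(O(-4, 12)/(-51) - 220/109) - 474 = ((-30 + 19 - 5*(-6))/(5 - 6))*(-4/(-51) - 220/109) - 474 = ((-30 + 19 + 30)/(-1))*(-4*(-1/51) - 220*1/109) - 474 = (-1*19)*(4/51 - 220/109) - 474 = -19*(-10784/5559) - 474 = 204896/5559 - 474 = -2430070/5559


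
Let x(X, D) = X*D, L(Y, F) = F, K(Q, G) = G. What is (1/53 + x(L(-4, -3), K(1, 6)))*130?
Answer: -123890/53 ≈ -2337.5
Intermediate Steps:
x(X, D) = D*X
(1/53 + x(L(-4, -3), K(1, 6)))*130 = (1/53 + 6*(-3))*130 = (1/53 - 18)*130 = -953/53*130 = -123890/53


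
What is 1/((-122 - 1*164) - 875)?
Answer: -1/1161 ≈ -0.00086133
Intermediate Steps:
1/((-122 - 1*164) - 875) = 1/((-122 - 164) - 875) = 1/(-286 - 875) = 1/(-1161) = -1/1161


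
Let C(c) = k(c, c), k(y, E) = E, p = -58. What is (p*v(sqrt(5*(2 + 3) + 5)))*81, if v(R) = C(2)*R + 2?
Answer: -9396 - 9396*sqrt(30) ≈ -60860.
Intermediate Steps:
C(c) = c
v(R) = 2 + 2*R (v(R) = 2*R + 2 = 2 + 2*R)
(p*v(sqrt(5*(2 + 3) + 5)))*81 = -58*(2 + 2*sqrt(5*(2 + 3) + 5))*81 = -58*(2 + 2*sqrt(5*5 + 5))*81 = -58*(2 + 2*sqrt(25 + 5))*81 = -58*(2 + 2*sqrt(30))*81 = (-116 - 116*sqrt(30))*81 = -9396 - 9396*sqrt(30)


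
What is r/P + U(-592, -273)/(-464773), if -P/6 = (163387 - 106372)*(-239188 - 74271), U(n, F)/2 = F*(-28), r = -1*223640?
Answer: -163945436400500/4983816154917663 ≈ -0.032896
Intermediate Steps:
r = -223640
U(n, F) = -56*F (U(n, F) = 2*(F*(-28)) = 2*(-28*F) = -56*F)
P = 107231189310 (P = -6*(163387 - 106372)*(-239188 - 74271) = -342090*(-313459) = -6*(-17871864885) = 107231189310)
r/P + U(-592, -273)/(-464773) = -223640/107231189310 - 56*(-273)/(-464773) = -223640*1/107231189310 + 15288*(-1/464773) = -22364/10723118931 - 15288/464773 = -163945436400500/4983816154917663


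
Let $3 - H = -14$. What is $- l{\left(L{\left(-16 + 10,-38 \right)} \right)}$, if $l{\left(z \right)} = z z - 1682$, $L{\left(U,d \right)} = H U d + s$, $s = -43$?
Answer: $-14690207$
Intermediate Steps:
$H = 17$ ($H = 3 - -14 = 3 + 14 = 17$)
$L{\left(U,d \right)} = -43 + 17 U d$ ($L{\left(U,d \right)} = 17 U d - 43 = -43 + 17 U d$)
$l{\left(z \right)} = -1682 + z^{2}$ ($l{\left(z \right)} = z^{2} - 1682 = -1682 + z^{2}$)
$- l{\left(L{\left(-16 + 10,-38 \right)} \right)} = - (-1682 + \left(-43 + 17 \left(-16 + 10\right) \left(-38\right)\right)^{2}) = - (-1682 + \left(-43 + 17 \left(-6\right) \left(-38\right)\right)^{2}) = - (-1682 + \left(-43 + 3876\right)^{2}) = - (-1682 + 3833^{2}) = - (-1682 + 14691889) = \left(-1\right) 14690207 = -14690207$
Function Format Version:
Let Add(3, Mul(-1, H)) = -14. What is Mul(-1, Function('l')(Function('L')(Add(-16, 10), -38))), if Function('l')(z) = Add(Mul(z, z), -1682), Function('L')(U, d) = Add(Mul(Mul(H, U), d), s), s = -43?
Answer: -14690207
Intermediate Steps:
H = 17 (H = Add(3, Mul(-1, -14)) = Add(3, 14) = 17)
Function('L')(U, d) = Add(-43, Mul(17, U, d)) (Function('L')(U, d) = Add(Mul(Mul(17, U), d), -43) = Add(Mul(17, U, d), -43) = Add(-43, Mul(17, U, d)))
Function('l')(z) = Add(-1682, Pow(z, 2)) (Function('l')(z) = Add(Pow(z, 2), -1682) = Add(-1682, Pow(z, 2)))
Mul(-1, Function('l')(Function('L')(Add(-16, 10), -38))) = Mul(-1, Add(-1682, Pow(Add(-43, Mul(17, Add(-16, 10), -38)), 2))) = Mul(-1, Add(-1682, Pow(Add(-43, Mul(17, -6, -38)), 2))) = Mul(-1, Add(-1682, Pow(Add(-43, 3876), 2))) = Mul(-1, Add(-1682, Pow(3833, 2))) = Mul(-1, Add(-1682, 14691889)) = Mul(-1, 14690207) = -14690207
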